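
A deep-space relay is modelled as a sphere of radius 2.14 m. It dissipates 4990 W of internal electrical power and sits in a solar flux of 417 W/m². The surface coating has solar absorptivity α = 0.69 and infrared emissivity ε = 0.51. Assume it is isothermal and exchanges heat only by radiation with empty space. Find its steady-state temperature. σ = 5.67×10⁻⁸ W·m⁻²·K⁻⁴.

T ≈ 272 K

At steady state, absorbed solar power + internal power = radiated power.
Absorbed: α·S·A_cross = 0.69·417·14.39 = 4140 W (cross-section πr²).
Total input = 4140 + 4990 = 9130 W.
Radiated: εσ·A_surf·T⁴ with A_surf = 4πr² = 57.55 m².
T⁴ = 9130/(0.51·5.67×10⁻⁸·57.55) = 5.486×10⁹ K⁴.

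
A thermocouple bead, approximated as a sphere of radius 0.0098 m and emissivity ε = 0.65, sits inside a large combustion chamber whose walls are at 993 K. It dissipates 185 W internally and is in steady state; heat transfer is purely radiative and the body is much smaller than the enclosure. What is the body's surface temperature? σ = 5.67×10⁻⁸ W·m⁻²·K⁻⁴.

T ≈ 1510 K

For a small grey body in a large enclosure, net radiated power = εσA(T⁴ − T_w⁴).
Steady state: P = εσA(T⁴ − T_w⁴) with A = 4πr² = 0.001207 m².
T⁴ = P/(εσA) + T_w⁴ = 185/(0.65·5.67×10⁻⁸·0.001207) + (993)⁴
    = 4.159×10¹² + 9.723×10¹¹ = 5.132×10¹² K⁴.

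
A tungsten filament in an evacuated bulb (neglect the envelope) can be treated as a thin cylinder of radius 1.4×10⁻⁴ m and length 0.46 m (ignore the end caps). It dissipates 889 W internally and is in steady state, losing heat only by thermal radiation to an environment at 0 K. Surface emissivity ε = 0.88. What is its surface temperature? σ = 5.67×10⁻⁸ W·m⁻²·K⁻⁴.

T ≈ 2580 K

Steady state: internal power = radiated power, P = εσA T⁴.
Radiating area A = 2πrL = 4.046×10⁻⁴ m².
T⁴ = P/(εσA) = 889/(0.88·5.67×10⁻⁸·4.046×10⁻⁴) = 4.403×10¹³ K⁴.
T = (4.403×10¹³)^(1/4).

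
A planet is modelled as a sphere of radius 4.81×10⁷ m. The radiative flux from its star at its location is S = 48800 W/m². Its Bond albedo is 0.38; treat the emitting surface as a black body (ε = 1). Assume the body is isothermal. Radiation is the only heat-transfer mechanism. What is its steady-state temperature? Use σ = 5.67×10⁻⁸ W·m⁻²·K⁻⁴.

At equilibrium, absorbed power = emitted power.
Absorbing cross-section = πr² = 7.268×10¹⁵ m²; emitting surface = 4πr² = 2.907×10¹⁶ m² (ratio 4).
(1−a)S·A_cross = εσ·A_surf·T⁴  ⇒  T⁴ = (1−a)S/(4σ).
T⁴ = 0.620·48800/(4·5.67×10⁻⁸) = 1.334×10¹¹ K⁴.
T = (1.334×10¹¹)^(1/4).

T ≈ 604 K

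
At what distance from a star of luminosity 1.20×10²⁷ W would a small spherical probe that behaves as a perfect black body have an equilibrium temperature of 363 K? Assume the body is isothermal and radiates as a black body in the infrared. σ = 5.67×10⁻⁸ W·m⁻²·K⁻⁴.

For an isothermal black-emitting sphere, (1−a)S·πr² = σ·4πr²·T⁴ ⇒ S = 4σT⁴/(1−a).
S = 4·5.67×10⁻⁸·(363)⁴/1.00 = 3938 W/m².
Flux falls as S = L/(4πd²), so d = √(L/(4πS)) = √(1.20×10²⁷/(4π·3938)).

d ≈ 1.56×10¹¹ m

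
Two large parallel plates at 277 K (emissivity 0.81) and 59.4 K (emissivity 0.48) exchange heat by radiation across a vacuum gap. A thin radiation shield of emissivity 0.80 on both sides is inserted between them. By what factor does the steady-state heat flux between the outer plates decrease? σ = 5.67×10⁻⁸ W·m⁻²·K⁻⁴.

Without shield: q₀ = σΔ(T⁴)/(1/ε₁+1/ε₂−1) with denominator 2.318.
With shield the two gaps are in series; the resistances add: (1/ε₁+1/ε_s−1)+(1/ε_s+1/ε₂−1) = 1.485+2.333 = 3.818.
Heat-flux ratio q₀/q = 3.818/2.318.

factor ≈ 1.65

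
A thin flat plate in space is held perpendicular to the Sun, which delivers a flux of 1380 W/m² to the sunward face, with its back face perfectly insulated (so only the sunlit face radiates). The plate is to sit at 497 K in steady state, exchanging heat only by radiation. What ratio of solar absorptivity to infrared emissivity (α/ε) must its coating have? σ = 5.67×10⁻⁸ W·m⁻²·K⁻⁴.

α/ε ≈ 2.51

Balance: αS·A = εσ·1A·T⁴ ⇒ α/ε = σT⁴/S.
α/ε = 5.67×10⁻⁸·(497)⁴/1380 = 5.67×10⁻⁸·6.101×10¹⁰/1380.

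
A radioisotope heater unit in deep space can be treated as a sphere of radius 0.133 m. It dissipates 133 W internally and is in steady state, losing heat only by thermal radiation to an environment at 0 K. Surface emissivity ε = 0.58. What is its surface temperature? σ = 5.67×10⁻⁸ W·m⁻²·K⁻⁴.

T ≈ 367 K

Steady state: internal power = radiated power, P = εσA T⁴.
Radiating area A = 4πr² = 0.2223 m².
T⁴ = P/(εσA) = 133/(0.58·5.67×10⁻⁸·0.2223) = 1.819×10¹⁰ K⁴.
T = (1.819×10¹⁰)^(1/4).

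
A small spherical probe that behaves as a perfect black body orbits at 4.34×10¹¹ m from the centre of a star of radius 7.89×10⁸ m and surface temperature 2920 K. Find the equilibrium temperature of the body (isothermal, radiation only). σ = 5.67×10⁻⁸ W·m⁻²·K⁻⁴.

T ≈ 88.0 K

The star's surface emits σT_*⁴; at distance d the flux is S = σT_*⁴(R_*/d)².
S = 5.67×10⁻⁸·(2920)⁴·(7.89×10⁸/4.34×10¹¹)² = 13.62 W/m².
For an isothermal sphere T⁴ = (1−a)S/(4σ) = 6.007×10⁷ K⁴.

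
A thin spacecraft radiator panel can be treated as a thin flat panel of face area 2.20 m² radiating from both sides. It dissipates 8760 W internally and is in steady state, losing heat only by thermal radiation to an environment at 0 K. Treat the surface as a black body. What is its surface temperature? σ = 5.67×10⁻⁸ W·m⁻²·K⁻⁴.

Steady state: internal power = radiated power, P = εσA T⁴.
Radiating area A = 2·2.20 = 4.400 m².
T⁴ = P/(εσA) = 8760/(1.0·5.67×10⁻⁸·4.400) = 3.511×10¹⁰ K⁴.
T = (3.511×10¹⁰)^(1/4).

T ≈ 433 K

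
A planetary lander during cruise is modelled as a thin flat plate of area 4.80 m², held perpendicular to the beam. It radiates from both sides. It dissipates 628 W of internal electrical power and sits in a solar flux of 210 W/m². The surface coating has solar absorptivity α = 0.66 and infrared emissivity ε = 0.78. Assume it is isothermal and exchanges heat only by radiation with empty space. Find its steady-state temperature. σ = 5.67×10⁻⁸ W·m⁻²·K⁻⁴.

T ≈ 235 K

At steady state, absorbed solar power + internal power = radiated power.
Absorbed: α·S·A_cross = 0.66·210·4.800 = 665.3 W (cross-section A).
Total input = 665.3 + 628 = 1293 W.
Radiated: εσ·A_surf·T⁴ with A_surf = 2A = 9.600 m².
T⁴ = 1293/(0.78·5.67×10⁻⁸·9.600) = 3.046×10⁹ K⁴.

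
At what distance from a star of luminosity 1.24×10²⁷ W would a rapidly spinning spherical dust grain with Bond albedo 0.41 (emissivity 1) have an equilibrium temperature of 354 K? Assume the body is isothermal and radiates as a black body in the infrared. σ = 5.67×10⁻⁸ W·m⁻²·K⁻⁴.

d ≈ 1.28×10¹¹ m

For an isothermal black-emitting sphere, (1−a)S·πr² = σ·4πr²·T⁴ ⇒ S = 4σT⁴/(1−a).
S = 4·5.67×10⁻⁸·(354)⁴/0.590 = 6037 W/m².
Flux falls as S = L/(4πd²), so d = √(L/(4πS)) = √(1.24×10²⁷/(4π·6037)).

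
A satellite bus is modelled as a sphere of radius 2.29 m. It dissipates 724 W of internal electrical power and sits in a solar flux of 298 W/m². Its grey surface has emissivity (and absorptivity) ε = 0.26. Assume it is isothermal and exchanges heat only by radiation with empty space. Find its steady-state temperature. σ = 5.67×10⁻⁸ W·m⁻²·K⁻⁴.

T ≈ 213 K

At steady state, absorbed solar power + internal power = radiated power.
Absorbed: α·S·A_cross = 0.26·298·16.47 = 1276 W (cross-section πr²).
Total input = 1276 + 724 = 2000 W.
Radiated: εσ·A_surf·T⁴ with A_surf = 4πr² = 65.90 m².
T⁴ = 2000/(0.26·5.67×10⁻⁸·65.90) = 2.059×10⁹ K⁴.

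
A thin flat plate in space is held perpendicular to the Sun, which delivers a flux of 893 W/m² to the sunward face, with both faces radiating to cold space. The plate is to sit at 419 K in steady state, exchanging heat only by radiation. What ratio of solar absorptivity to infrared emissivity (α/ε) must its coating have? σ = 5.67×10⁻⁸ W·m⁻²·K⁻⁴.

Balance: αS·A = εσ·2A·T⁴ ⇒ α/ε = 2σT⁴/S.
α/ε = 2·5.67×10⁻⁸·(419)⁴/893 = 2·5.67×10⁻⁸·3.082×10¹⁰/893.

α/ε ≈ 3.91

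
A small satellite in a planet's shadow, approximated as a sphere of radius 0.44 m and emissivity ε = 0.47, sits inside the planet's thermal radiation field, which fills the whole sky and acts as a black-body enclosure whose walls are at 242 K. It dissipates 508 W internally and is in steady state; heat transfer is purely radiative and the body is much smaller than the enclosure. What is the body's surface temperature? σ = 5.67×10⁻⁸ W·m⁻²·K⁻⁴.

T ≈ 326 K

For a small grey body in a large enclosure, net radiated power = εσA(T⁴ − T_w⁴).
Steady state: P = εσA(T⁴ − T_w⁴) with A = 4πr² = 2.433 m².
T⁴ = P/(εσA) + T_w⁴ = 508/(0.47·5.67×10⁻⁸·2.433) + (242)⁴
    = 7.836×10⁹ + 3.430×10⁹ = 1.127×10¹⁰ K⁴.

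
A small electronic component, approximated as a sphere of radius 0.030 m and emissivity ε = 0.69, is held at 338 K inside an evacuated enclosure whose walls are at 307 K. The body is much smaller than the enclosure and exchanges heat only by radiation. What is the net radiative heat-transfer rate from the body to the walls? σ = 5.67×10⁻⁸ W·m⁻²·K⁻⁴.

For a small grey body in a large enclosure: P_net = εσA(T_body⁴ − T_wall⁴).
A = 4πr² = 0.01131 m²; T_body⁴ − T_wall⁴ = 1.305×10¹⁰ − 8.883×10⁹ = 4.169×10⁹ K⁴.
|P_net| = 0.69·5.67×10⁻⁸·0.01131·4.169×10⁹.

P_net ≈ 1.84 W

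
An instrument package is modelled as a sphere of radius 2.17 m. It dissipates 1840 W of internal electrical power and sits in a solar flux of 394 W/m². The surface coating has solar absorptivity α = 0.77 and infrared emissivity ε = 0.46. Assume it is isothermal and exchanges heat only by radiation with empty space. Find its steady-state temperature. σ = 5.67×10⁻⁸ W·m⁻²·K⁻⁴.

At steady state, absorbed solar power + internal power = radiated power.
Absorbed: α·S·A_cross = 0.77·394·14.79 = 4488 W (cross-section πr²).
Total input = 4488 + 1840 = 6328 W.
Radiated: εσ·A_surf·T⁴ with A_surf = 4πr² = 59.17 m².
T⁴ = 6328/(0.46·5.67×10⁻⁸·59.17) = 4.100×10⁹ K⁴.

T ≈ 253 K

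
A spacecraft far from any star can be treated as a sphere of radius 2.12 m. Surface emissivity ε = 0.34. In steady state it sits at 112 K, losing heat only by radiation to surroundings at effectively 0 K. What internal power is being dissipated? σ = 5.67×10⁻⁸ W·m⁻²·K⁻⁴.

Steady state: P = εσA T⁴.
A = 4πr² = 56.48 m²; T⁴ = (112)⁴ = 1.574×10⁸ K⁴.
P = 0.34 × 5.67×10⁻⁸ × 56.48 × 1.574×10⁸.

P ≈ 171 W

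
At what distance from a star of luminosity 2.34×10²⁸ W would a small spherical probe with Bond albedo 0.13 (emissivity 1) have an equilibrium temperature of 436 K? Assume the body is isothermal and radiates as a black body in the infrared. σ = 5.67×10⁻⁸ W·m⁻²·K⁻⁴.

For an isothermal black-emitting sphere, (1−a)S·πr² = σ·4πr²·T⁴ ⇒ S = 4σT⁴/(1−a).
S = 4·5.67×10⁻⁸·(436)⁴/0.870 = 9420 W/m².
Flux falls as S = L/(4πd²), so d = √(L/(4πS)) = √(2.34×10²⁸/(4π·9420)).

d ≈ 4.45×10¹¹ m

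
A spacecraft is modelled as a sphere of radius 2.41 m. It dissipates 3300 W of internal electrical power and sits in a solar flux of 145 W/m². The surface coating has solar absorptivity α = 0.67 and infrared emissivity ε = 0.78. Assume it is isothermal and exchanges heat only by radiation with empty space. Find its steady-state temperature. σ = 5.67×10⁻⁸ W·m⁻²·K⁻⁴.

At steady state, absorbed solar power + internal power = radiated power.
Absorbed: α·S·A_cross = 0.67·145·18.25 = 1773 W (cross-section πr²).
Total input = 1773 + 3300 = 5073 W.
Radiated: εσ·A_surf·T⁴ with A_surf = 4πr² = 72.99 m².
T⁴ = 5073/(0.78·5.67×10⁻⁸·72.99) = 1.572×10⁹ K⁴.

T ≈ 199 K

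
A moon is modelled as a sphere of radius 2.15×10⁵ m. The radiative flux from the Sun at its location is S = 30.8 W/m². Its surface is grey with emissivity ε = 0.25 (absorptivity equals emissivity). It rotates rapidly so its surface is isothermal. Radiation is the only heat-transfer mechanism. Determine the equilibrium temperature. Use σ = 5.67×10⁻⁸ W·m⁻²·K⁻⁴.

At equilibrium, absorbed power = emitted power.
Absorbing cross-section = πr² = 1.452×10¹¹ m²; emitting surface = 4πr² = 5.809×10¹¹ m² (ratio 4).
εS·A_cross = εσ·A_surf·T⁴  ⇒  T⁴ = S/(4σ)   (ε cancels).
T⁴ = 30.8/(4·5.67×10⁻⁸) = 1.358×10⁸ K⁴.
T = (1.358×10⁸)^(1/4).

T ≈ 108 K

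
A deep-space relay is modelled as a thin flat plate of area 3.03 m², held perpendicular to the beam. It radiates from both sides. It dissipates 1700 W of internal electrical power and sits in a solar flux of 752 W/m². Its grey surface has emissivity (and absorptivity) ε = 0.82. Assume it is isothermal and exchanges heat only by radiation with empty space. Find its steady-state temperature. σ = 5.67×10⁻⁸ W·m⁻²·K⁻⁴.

At steady state, absorbed solar power + internal power = radiated power.
Absorbed: α·S·A_cross = 0.82·752·3.030 = 1868 W (cross-section A).
Total input = 1868 + 1700 = 3568 W.
Radiated: εσ·A_surf·T⁴ with A_surf = 2A = 6.060 m².
T⁴ = 3568/(0.82·5.67×10⁻⁸·6.060) = 1.267×10¹⁰ K⁴.

T ≈ 335 K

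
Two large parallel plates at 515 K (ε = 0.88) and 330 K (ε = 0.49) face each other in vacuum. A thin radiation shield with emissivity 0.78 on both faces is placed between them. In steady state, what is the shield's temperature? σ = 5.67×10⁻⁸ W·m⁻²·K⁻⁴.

In steady state the net flux on the hot side equals that on the cold side.
σ(T₁⁴−T_s⁴)/D₁ = σ(T_s⁴−T₂⁴)/D₂, with D₁ = 1/ε₁+1/ε_s−1 = 1.418, D₂ = 1/ε_s+1/ε₂−1 = 2.323.
Solve for T_s⁴: T_s⁴ = (D₂·T₁⁴ + D₁·T₂⁴)/(D₁+D₂) = 4.817×10¹⁰ K⁴.

T_s ≈ 468 K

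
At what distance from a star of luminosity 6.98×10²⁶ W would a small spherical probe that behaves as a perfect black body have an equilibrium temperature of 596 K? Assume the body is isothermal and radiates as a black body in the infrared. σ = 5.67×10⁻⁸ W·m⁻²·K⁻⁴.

For an isothermal black-emitting sphere, (1−a)S·πr² = σ·4πr²·T⁴ ⇒ S = 4σT⁴/(1−a).
S = 4·5.67×10⁻⁸·(596)⁴/1.00 = 28620 W/m².
Flux falls as S = L/(4πd²), so d = √(L/(4πS)) = √(6.98×10²⁶/(4π·28620)).

d ≈ 4.41×10¹⁰ m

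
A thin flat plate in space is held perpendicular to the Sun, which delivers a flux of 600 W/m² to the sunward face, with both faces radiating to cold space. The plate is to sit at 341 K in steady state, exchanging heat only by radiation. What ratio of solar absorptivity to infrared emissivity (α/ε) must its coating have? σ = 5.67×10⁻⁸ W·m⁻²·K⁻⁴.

Balance: αS·A = εσ·2A·T⁴ ⇒ α/ε = 2σT⁴/S.
α/ε = 2·5.67×10⁻⁸·(341)⁴/600 = 2·5.67×10⁻⁸·1.352×10¹⁰/600.

α/ε ≈ 2.56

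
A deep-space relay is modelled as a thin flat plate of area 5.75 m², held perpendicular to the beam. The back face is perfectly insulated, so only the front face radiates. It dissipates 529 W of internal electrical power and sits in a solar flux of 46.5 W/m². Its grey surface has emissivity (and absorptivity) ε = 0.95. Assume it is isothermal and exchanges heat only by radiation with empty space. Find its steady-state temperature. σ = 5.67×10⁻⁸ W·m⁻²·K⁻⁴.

At steady state, absorbed solar power + internal power = radiated power.
Absorbed: α·S·A_cross = 0.95·46.5·5.750 = 254.0 W (cross-section A).
Total input = 254.0 + 529 = 783.0 W.
Radiated: εσ·A_surf·T⁴ with A_surf = A = 5.750 m².
T⁴ = 783.0/(0.95·5.67×10⁻⁸·5.750) = 2.528×10⁹ K⁴.

T ≈ 224 K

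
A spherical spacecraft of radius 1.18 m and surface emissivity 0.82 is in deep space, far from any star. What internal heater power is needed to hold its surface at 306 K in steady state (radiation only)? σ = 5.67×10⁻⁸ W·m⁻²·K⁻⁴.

P ≈ 7130 W

P = εσ·4πr²·T⁴.
4πr² = 17.50 m²; T⁴ = 8.768×10⁹ K⁴.
P = 0.82·5.67×10⁻⁸·17.50·8.768×10⁹.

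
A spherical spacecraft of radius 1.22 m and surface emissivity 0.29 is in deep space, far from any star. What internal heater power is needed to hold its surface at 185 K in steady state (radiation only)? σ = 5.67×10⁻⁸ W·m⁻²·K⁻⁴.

P ≈ 360 W

P = εσ·4πr²·T⁴.
4πr² = 18.70 m²; T⁴ = 1.171×10⁹ K⁴.
P = 0.29·5.67×10⁻⁸·18.70·1.171×10⁹.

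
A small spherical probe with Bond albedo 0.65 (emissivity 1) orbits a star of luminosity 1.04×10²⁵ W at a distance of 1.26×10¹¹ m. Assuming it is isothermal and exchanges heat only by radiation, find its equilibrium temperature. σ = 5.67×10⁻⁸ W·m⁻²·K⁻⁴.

T ≈ 94.7 K

First find the stellar flux at distance d: S = L/(4πd²) = 1.04×10²⁵/(4π·(1.26×10¹¹)²) = 52.13 W/m².
For an isothermal sphere, absorbed (1−a)S·πr² = emitted σ·4πr²·T⁴, so T⁴ = (1−a)S/(4σ).
T⁴ = 0.350·52.13/(4·5.67×10⁻⁸) = 8.045×10⁷ K⁴.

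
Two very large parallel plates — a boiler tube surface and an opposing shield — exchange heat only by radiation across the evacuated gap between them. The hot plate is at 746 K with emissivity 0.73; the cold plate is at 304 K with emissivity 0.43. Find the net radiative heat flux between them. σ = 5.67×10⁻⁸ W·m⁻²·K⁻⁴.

q ≈ 6340 W/m²

For two infinite grey parallel plates, q = σ(T₁⁴ − T₂⁴)/(1/ε₁ + 1/ε₂ − 1).
T₁⁴ − T₂⁴ = 3.097×10¹¹ − 8.541×10⁹ = 3.012×10¹¹ K⁴.
1/ε₁ + 1/ε₂ − 1 = 1.370 + 2.326 − 1 = 2.695.
q = 5.67×10⁻⁸ × 3.012×10¹¹ / 2.695.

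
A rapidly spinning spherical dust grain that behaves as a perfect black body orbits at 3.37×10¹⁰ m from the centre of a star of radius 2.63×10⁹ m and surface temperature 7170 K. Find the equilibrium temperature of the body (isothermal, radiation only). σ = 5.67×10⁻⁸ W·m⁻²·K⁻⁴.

The star's surface emits σT_*⁴; at distance d the flux is S = σT_*⁴(R_*/d)².
S = 5.67×10⁻⁸·(7170)⁴·(2.63×10⁹/3.37×10¹⁰)² = 9.127×10⁵ W/m².
For an isothermal sphere T⁴ = (1−a)S/(4σ) = 4.024×10¹² K⁴.

T ≈ 1420 K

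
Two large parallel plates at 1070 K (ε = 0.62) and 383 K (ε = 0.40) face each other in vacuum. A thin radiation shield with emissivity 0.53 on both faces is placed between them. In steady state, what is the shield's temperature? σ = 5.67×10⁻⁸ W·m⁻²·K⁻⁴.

In steady state the net flux on the hot side equals that on the cold side.
σ(T₁⁴−T_s⁴)/D₁ = σ(T_s⁴−T₂⁴)/D₂, with D₁ = 1/ε₁+1/ε_s−1 = 2.500, D₂ = 1/ε_s+1/ε₂−1 = 3.387.
Solve for T_s⁴: T_s⁴ = (D₂·T₁⁴ + D₁·T₂⁴)/(D₁+D₂) = 7.633×10¹¹ K⁴.

T_s ≈ 935 K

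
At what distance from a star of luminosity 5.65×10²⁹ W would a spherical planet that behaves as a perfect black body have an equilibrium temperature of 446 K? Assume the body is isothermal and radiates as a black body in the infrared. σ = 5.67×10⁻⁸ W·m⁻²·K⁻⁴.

d ≈ 2.24×10¹² m

For an isothermal black-emitting sphere, (1−a)S·πr² = σ·4πr²·T⁴ ⇒ S = 4σT⁴/(1−a).
S = 4·5.67×10⁻⁸·(446)⁴/1.00 = 8974 W/m².
Flux falls as S = L/(4πd²), so d = √(L/(4πS)) = √(5.65×10²⁹/(4π·8974)).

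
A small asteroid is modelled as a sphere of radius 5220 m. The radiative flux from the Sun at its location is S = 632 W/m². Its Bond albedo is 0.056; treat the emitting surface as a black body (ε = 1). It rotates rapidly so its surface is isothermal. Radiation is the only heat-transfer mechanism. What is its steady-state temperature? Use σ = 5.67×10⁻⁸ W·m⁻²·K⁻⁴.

T ≈ 226 K

At equilibrium, absorbed power = emitted power.
Absorbing cross-section = πr² = 8.560×10⁷ m²; emitting surface = 4πr² = 3.424×10⁸ m² (ratio 4).
(1−a)S·A_cross = εσ·A_surf·T⁴  ⇒  T⁴ = (1−a)S/(4σ).
T⁴ = 0.944·632/(4·5.67×10⁻⁸) = 2.631×10⁹ K⁴.
T = (2.631×10⁹)^(1/4).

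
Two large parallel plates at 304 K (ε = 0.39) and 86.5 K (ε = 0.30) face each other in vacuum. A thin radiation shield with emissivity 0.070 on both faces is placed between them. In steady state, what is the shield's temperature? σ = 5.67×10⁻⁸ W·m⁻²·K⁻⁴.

In steady state the net flux on the hot side equals that on the cold side.
σ(T₁⁴−T_s⁴)/D₁ = σ(T_s⁴−T₂⁴)/D₂, with D₁ = 1/ε₁+1/ε_s−1 = 15.85, D₂ = 1/ε_s+1/ε₂−1 = 16.62.
Solve for T_s⁴: T_s⁴ = (D₂·T₁⁴ + D₁·T₂⁴)/(D₁+D₂) = 4.399×10⁹ K⁴.

T_s ≈ 258 K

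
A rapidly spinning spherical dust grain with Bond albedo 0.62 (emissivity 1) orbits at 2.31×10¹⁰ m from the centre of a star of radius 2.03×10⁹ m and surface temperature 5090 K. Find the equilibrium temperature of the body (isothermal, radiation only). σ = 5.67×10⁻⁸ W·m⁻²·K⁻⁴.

T ≈ 838 K

The star's surface emits σT_*⁴; at distance d the flux is S = σT_*⁴(R_*/d)².
S = 5.67×10⁻⁸·(5090)⁴·(2.03×10⁹/2.31×10¹⁰)² = 2.939×10⁵ W/m².
For an isothermal sphere T⁴ = (1−a)S/(4σ) = 4.925×10¹¹ K⁴.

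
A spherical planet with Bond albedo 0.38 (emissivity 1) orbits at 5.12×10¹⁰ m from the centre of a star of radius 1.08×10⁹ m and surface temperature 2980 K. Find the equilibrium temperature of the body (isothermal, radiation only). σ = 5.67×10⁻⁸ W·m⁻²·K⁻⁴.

The star's surface emits σT_*⁴; at distance d the flux is S = σT_*⁴(R_*/d)².
S = 5.67×10⁻⁸·(2980)⁴·(1.08×10⁹/5.12×10¹⁰)² = 1990 W/m².
For an isothermal sphere T⁴ = (1−a)S/(4σ) = 5.439×10⁹ K⁴.

T ≈ 272 K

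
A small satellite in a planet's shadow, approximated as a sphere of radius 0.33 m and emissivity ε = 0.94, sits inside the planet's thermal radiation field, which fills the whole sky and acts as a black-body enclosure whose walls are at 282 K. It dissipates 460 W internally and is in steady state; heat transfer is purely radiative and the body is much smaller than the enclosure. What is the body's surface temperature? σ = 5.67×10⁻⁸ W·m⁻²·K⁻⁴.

For a small grey body in a large enclosure, net radiated power = εσA(T⁴ − T_w⁴).
Steady state: P = εσA(T⁴ − T_w⁴) with A = 4πr² = 1.368 m².
T⁴ = P/(εσA) + T_w⁴ = 460/(0.94·5.67×10⁻⁸·1.368) + (282)⁴
    = 6.307×10⁹ + 6.324×10⁹ = 1.263×10¹⁰ K⁴.

T ≈ 335 K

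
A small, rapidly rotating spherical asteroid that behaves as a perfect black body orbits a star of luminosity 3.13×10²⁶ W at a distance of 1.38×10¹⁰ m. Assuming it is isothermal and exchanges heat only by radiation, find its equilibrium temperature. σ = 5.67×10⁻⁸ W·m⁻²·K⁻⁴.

T ≈ 871 K

First find the stellar flux at distance d: S = L/(4πd²) = 3.13×10²⁶/(4π·(1.38×10¹⁰)²) = 1.308×10⁵ W/m².
For an isothermal sphere, absorbed (1−a)S·πr² = emitted σ·4πr²·T⁴, so T⁴ = (1−a)S/(4σ).
T⁴ = 1.00·1.308×10⁵/(4·5.67×10⁻⁸) = 5.767×10¹¹ K⁴.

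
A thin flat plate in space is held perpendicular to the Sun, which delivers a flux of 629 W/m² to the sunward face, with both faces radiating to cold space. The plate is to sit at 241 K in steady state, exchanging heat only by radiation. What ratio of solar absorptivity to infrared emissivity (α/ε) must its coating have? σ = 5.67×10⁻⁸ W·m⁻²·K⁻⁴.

Balance: αS·A = εσ·2A·T⁴ ⇒ α/ε = 2σT⁴/S.
α/ε = 2·5.67×10⁻⁸·(241)⁴/629 = 2·5.67×10⁻⁸·3.373×10⁹/629.

α/ε ≈ 0.608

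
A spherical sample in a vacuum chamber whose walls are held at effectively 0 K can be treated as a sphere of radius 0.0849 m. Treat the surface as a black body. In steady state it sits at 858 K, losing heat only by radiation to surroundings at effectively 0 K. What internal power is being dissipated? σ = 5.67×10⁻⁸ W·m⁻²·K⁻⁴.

Steady state: P = εσA T⁴.
A = 4πr² = 0.09058 m²; T⁴ = (858)⁴ = 5.419×10¹¹ K⁴.
P = 1.0 × 5.67×10⁻⁸ × 0.09058 × 5.419×10¹¹.

P ≈ 2780 W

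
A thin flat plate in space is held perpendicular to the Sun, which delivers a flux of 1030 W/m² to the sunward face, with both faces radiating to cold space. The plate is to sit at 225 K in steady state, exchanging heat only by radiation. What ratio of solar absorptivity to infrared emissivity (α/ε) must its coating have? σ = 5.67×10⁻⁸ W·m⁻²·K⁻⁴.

α/ε ≈ 0.282

Balance: αS·A = εσ·2A·T⁴ ⇒ α/ε = 2σT⁴/S.
α/ε = 2·5.67×10⁻⁸·(225)⁴/1030 = 2·5.67×10⁻⁸·2.563×10⁹/1030.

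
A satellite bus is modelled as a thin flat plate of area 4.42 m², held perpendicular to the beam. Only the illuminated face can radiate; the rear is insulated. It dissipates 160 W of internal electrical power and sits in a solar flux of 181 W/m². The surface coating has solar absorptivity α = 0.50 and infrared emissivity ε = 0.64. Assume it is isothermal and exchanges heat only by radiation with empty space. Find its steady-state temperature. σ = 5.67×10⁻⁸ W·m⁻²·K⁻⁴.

T ≈ 243 K

At steady state, absorbed solar power + internal power = radiated power.
Absorbed: α·S·A_cross = 0.50·181·4.420 = 400.0 W (cross-section A).
Total input = 400.0 + 160 = 560.0 W.
Radiated: εσ·A_surf·T⁴ with A_surf = A = 4.420 m².
T⁴ = 560.0/(0.64·5.67×10⁻⁸·4.420) = 3.491×10⁹ K⁴.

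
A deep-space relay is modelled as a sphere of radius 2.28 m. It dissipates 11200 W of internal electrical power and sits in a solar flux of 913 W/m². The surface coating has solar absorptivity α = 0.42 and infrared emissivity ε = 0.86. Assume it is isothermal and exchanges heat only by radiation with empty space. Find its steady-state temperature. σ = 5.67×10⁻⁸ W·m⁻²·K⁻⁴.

At steady state, absorbed solar power + internal power = radiated power.
Absorbed: α·S·A_cross = 0.42·913·16.33 = 6262 W (cross-section πr²).
Total input = 6262 + 11200 = 17460 W.
Radiated: εσ·A_surf·T⁴ with A_surf = 4πr² = 65.33 m².
T⁴ = 17460/(0.86·5.67×10⁻⁸·65.33) = 5.482×10⁹ K⁴.

T ≈ 272 K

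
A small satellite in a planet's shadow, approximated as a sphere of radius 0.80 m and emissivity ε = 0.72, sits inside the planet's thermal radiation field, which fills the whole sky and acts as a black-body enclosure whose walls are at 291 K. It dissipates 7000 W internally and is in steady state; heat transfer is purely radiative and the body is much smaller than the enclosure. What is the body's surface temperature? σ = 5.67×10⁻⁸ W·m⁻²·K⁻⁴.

For a small grey body in a large enclosure, net radiated power = εσA(T⁴ − T_w⁴).
Steady state: P = εσA(T⁴ − T_w⁴) with A = 4πr² = 8.042 m².
T⁴ = P/(εσA) + T_w⁴ = 7000/(0.72·5.67×10⁻⁸·8.042) + (291)⁴
    = 2.132×10¹⁰ + 7.171×10⁹ = 2.849×10¹⁰ K⁴.

T ≈ 411 K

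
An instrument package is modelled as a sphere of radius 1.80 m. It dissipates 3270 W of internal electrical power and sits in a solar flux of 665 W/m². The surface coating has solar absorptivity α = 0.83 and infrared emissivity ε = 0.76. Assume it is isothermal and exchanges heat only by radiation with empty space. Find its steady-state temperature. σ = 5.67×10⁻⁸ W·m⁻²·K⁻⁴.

T ≈ 267 K

At steady state, absorbed solar power + internal power = radiated power.
Absorbed: α·S·A_cross = 0.83·665·10.18 = 5618 W (cross-section πr²).
Total input = 5618 + 3270 = 8888 W.
Radiated: εσ·A_surf·T⁴ with A_surf = 4πr² = 40.72 m².
T⁴ = 8888/(0.76·5.67×10⁻⁸·40.72) = 5.066×10⁹ K⁴.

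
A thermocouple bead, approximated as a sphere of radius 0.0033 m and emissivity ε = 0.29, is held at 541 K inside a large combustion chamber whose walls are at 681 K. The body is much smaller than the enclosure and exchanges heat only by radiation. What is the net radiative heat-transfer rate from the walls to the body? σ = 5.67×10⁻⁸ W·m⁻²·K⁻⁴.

For a small grey body in a large enclosure: P_net = εσA(T_body⁴ − T_wall⁴).
A = 4πr² = 1.368×10⁻⁴ m²; T_body⁴ − T_wall⁴ = 8.566×10¹⁰ − 2.151×10¹¹ = -1.294×10¹¹ K⁴.
|P_net| = 0.29·5.67×10⁻⁸·1.368×10⁻⁴·1.294×10¹¹.

P_net ≈ 0.291 W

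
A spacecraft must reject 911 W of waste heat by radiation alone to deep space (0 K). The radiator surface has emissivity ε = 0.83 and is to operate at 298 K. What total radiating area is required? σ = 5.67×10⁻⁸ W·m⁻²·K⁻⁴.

P = εσA T⁴ ⇒ A = P/(εσT⁴).
T⁴ = 7.886×10⁹ K⁴.
A = 911/(0.83 × 5.67×10⁻⁸ × 7.886×10⁹).

A ≈ 2.45 m²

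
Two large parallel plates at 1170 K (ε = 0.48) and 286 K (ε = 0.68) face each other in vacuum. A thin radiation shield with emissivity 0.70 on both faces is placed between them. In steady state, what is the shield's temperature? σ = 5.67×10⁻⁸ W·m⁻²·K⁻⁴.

T_s ≈ 949 K

In steady state the net flux on the hot side equals that on the cold side.
σ(T₁⁴−T_s⁴)/D₁ = σ(T_s⁴−T₂⁴)/D₂, with D₁ = 1/ε₁+1/ε_s−1 = 2.512, D₂ = 1/ε_s+1/ε₂−1 = 1.899.
Solve for T_s⁴: T_s⁴ = (D₂·T₁⁴ + D₁·T₂⁴)/(D₁+D₂) = 8.106×10¹¹ K⁴.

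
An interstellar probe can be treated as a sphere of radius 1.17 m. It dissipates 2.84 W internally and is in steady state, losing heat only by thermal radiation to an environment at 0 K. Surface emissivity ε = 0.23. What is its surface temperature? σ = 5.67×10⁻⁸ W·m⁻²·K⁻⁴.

T ≈ 59.6 K

Steady state: internal power = radiated power, P = εσA T⁴.
Radiating area A = 4πr² = 17.20 m².
T⁴ = P/(εσA) = 2.84/(0.23·5.67×10⁻⁸·17.20) = 1.266×10⁷ K⁴.
T = (1.266×10⁷)^(1/4).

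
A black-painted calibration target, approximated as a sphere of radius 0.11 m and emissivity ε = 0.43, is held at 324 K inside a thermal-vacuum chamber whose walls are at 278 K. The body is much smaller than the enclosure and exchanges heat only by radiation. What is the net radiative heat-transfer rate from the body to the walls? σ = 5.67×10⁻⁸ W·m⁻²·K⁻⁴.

For a small grey body in a large enclosure: P_net = εσA(T_body⁴ − T_wall⁴).
A = 4πr² = 0.1521 m²; T_body⁴ − T_wall⁴ = 1.102×10¹⁰ − 5.973×10⁹ = 5.047×10⁹ K⁴.
|P_net| = 0.43·5.67×10⁻⁸·0.1521·5.047×10⁹.

P_net ≈ 18.7 W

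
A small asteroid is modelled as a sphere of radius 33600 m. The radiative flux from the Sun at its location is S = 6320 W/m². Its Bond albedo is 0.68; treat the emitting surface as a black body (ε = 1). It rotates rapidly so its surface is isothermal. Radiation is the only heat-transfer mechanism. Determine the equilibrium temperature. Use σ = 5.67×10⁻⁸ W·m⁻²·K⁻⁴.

At equilibrium, absorbed power = emitted power.
Absorbing cross-section = πr² = 3.547×10⁹ m²; emitting surface = 4πr² = 1.419×10¹⁰ m² (ratio 4).
(1−a)S·A_cross = εσ·A_surf·T⁴  ⇒  T⁴ = (1−a)S/(4σ).
T⁴ = 0.320·6320/(4·5.67×10⁻⁸) = 8.917×10⁹ K⁴.
T = (8.917×10⁹)^(1/4).

T ≈ 307 K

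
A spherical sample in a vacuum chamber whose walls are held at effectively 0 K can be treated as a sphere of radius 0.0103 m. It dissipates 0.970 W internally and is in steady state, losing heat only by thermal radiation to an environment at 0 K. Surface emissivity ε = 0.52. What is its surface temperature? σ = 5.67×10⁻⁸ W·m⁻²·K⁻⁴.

Steady state: internal power = radiated power, P = εσA T⁴.
Radiating area A = 4πr² = 0.001333 m².
T⁴ = P/(εσA) = 0.970/(0.52·5.67×10⁻⁸·0.001333) = 2.468×10¹⁰ K⁴.
T = (2.468×10¹⁰)^(1/4).

T ≈ 396 K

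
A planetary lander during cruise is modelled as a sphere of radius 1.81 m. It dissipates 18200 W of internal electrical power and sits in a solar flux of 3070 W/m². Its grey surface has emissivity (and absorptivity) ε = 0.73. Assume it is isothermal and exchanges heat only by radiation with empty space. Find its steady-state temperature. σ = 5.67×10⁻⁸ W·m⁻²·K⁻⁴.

At steady state, absorbed solar power + internal power = radiated power.
Absorbed: α·S·A_cross = 0.73·3070·10.29 = 23070 W (cross-section πr²).
Total input = 23070 + 18200 = 41270 W.
Radiated: εσ·A_surf·T⁴ with A_surf = 4πr² = 41.17 m².
T⁴ = 41270/(0.73·5.67×10⁻⁸·41.17) = 2.422×10¹⁰ K⁴.

T ≈ 394 K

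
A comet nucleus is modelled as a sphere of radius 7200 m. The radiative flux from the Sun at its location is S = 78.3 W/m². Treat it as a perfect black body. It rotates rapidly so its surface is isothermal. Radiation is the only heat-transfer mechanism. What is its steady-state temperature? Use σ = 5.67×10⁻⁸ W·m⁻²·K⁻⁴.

T ≈ 136 K

At equilibrium, absorbed power = emitted power.
Absorbing cross-section = πr² = 1.629×10⁸ m²; emitting surface = 4πr² = 6.514×10⁸ m² (ratio 4).
S·A_cross = εσ·A_surf·T⁴  ⇒  T⁴ = S/(4σ).
T⁴ = 1.00·78.3/(4·5.67×10⁻⁸) = 3.452×10⁸ K⁴.
T = (3.452×10⁸)^(1/4).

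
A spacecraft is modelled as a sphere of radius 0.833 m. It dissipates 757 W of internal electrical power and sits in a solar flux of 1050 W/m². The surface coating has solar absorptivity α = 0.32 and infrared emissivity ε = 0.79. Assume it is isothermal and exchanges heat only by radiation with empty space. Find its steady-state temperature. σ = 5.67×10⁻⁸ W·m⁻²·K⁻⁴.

T ≈ 249 K

At steady state, absorbed solar power + internal power = radiated power.
Absorbed: α·S·A_cross = 0.32·1050·2.180 = 732.5 W (cross-section πr²).
Total input = 732.5 + 757 = 1489 W.
Radiated: εσ·A_surf·T⁴ with A_surf = 4πr² = 8.720 m².
T⁴ = 1489/(0.79·5.67×10⁻⁸·8.720) = 3.813×10⁹ K⁴.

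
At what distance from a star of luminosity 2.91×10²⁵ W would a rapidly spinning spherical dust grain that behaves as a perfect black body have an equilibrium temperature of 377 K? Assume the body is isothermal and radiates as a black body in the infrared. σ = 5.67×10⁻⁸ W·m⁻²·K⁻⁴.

For an isothermal black-emitting sphere, (1−a)S·πr² = σ·4πr²·T⁴ ⇒ S = 4σT⁴/(1−a).
S = 4·5.67×10⁻⁸·(377)⁴/1.00 = 4582 W/m².
Flux falls as S = L/(4πd²), so d = √(L/(4πS)) = √(2.91×10²⁵/(4π·4582)).

d ≈ 2.25×10¹⁰ m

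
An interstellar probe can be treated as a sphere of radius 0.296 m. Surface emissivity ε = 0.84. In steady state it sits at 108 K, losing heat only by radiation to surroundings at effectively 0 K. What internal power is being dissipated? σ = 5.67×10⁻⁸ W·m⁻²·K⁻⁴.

Steady state: P = εσA T⁴.
A = 4πr² = 1.101 m²; T⁴ = (108)⁴ = 1.360×10⁸ K⁴.
P = 0.84 × 5.67×10⁻⁸ × 1.101 × 1.360×10⁸.

P ≈ 7.13 W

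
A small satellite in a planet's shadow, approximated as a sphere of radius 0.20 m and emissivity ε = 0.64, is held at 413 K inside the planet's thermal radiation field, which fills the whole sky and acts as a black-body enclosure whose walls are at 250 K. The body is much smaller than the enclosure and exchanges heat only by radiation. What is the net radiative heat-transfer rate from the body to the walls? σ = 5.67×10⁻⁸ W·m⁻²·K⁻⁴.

P_net ≈ 459 W

For a small grey body in a large enclosure: P_net = εσA(T_body⁴ − T_wall⁴).
A = 4πr² = 0.5027 m²; T_body⁴ − T_wall⁴ = 2.909×10¹⁰ − 3.906×10⁹ = 2.519×10¹⁰ K⁴.
|P_net| = 0.64·5.67×10⁻⁸·0.5027·2.519×10¹⁰.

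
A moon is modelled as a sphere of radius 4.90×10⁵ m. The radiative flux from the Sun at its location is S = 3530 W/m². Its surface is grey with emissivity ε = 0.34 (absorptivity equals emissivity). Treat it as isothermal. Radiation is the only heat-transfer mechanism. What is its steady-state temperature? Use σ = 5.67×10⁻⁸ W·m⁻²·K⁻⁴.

At equilibrium, absorbed power = emitted power.
Absorbing cross-section = πr² = 7.543×10¹¹ m²; emitting surface = 4πr² = 3.017×10¹² m² (ratio 4).
εS·A_cross = εσ·A_surf·T⁴  ⇒  T⁴ = S/(4σ)   (ε cancels).
T⁴ = 3530/(4·5.67×10⁻⁸) = 1.556×10¹⁰ K⁴.
T = (1.556×10¹⁰)^(1/4).

T ≈ 353 K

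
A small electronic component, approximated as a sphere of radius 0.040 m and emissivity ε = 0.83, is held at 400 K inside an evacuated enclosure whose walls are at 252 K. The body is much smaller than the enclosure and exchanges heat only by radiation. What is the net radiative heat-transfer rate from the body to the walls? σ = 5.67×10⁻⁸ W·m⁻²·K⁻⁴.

P_net ≈ 20.4 W

For a small grey body in a large enclosure: P_net = εσA(T_body⁴ − T_wall⁴).
A = 4πr² = 0.02011 m²; T_body⁴ − T_wall⁴ = 2.560×10¹⁰ − 4.033×10⁹ = 2.157×10¹⁰ K⁴.
|P_net| = 0.83·5.67×10⁻⁸·0.02011·2.157×10¹⁰.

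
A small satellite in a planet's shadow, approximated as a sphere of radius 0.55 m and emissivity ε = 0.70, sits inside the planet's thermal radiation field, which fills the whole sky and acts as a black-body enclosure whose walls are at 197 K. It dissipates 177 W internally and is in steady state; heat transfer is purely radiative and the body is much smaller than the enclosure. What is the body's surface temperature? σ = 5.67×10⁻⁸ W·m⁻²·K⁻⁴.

T ≈ 228 K

For a small grey body in a large enclosure, net radiated power = εσA(T⁴ − T_w⁴).
Steady state: P = εσA(T⁴ − T_w⁴) with A = 4πr² = 3.801 m².
T⁴ = P/(εσA) + T_w⁴ = 177/(0.70·5.67×10⁻⁸·3.801) + (197)⁴
    = 1.173×10⁹ + 1.506×10⁹ = 2.679×10⁹ K⁴.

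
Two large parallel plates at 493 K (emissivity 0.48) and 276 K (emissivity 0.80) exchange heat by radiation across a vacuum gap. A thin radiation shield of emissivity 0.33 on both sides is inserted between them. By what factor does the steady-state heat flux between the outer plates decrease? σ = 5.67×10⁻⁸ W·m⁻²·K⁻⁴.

Without shield: q₀ = σΔ(T⁴)/(1/ε₁+1/ε₂−1) with denominator 2.333.
With shield the two gaps are in series; the resistances add: (1/ε₁+1/ε_s−1)+(1/ε_s+1/ε₂−1) = 4.114+3.280 = 7.394.
Heat-flux ratio q₀/q = 7.394/2.333.

factor ≈ 3.17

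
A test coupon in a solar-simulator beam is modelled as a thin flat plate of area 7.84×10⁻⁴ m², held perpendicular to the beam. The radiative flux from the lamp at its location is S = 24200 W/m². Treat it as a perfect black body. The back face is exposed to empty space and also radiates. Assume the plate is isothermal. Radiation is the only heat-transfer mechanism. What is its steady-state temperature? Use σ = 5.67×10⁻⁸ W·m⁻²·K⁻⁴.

At equilibrium, absorbed power = emitted power.
Absorbing cross-section = A = 7.840×10⁻⁴ m²; emitting surface = 2A = 0.001568 m² (ratio 2).
S·A_cross = εσ·A_surf·T⁴  ⇒  T⁴ = S/(2σ).
T⁴ = 1.00·24200/(2·5.67×10⁻⁸) = 2.134×10¹¹ K⁴.
T = (2.134×10¹¹)^(1/4).

T ≈ 680 K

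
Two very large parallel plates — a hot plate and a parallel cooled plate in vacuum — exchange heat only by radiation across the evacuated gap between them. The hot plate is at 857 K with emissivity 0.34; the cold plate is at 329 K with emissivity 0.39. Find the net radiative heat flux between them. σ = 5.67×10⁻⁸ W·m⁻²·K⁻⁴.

For two infinite grey parallel plates, q = σ(T₁⁴ − T₂⁴)/(1/ε₁ + 1/ε₂ − 1).
T₁⁴ − T₂⁴ = 5.394×10¹¹ − 1.172×10¹⁰ = 5.277×10¹¹ K⁴.
1/ε₁ + 1/ε₂ − 1 = 2.941 + 2.564 − 1 = 4.505.
q = 5.67×10⁻⁸ × 5.277×10¹¹ / 4.505.

q ≈ 6640 W/m²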